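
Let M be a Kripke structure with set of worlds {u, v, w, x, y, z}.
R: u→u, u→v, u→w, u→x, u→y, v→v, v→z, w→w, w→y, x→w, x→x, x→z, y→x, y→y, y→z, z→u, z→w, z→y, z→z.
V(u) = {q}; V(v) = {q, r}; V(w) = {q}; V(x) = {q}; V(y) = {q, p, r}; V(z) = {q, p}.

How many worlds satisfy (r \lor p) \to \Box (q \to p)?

Recall that \Box ψ holds at a world iff ψ holds at every accessible world, and \Diamond ψ holds iff ψ holds at some accessible world.
Let φ = (r \lor p) \to \Box (q \to p). Evaluate φ at each world:
  u (successors {u, v, w, x, y}): φ is true.
  v (successors {v, z}): φ is false.
  w (successors {w, y}): φ is true.
  x (successors {w, x, z}): φ is true.
  y (successors {x, y, z}): φ is false.
  z (successors {u, w, y, z}): φ is false.
For instance, at w:
  At w: r \lor p is false, \Box (q \to p) is false, so (r \lor p) \to \Box (q \to p) is true.
    At w: \Box (q \to p) requires q \to p at every successor {w, y}.
      q \to p fails at w, so \Box (q \to p) is false at w.
Satisfying worlds: {u, w, x}

3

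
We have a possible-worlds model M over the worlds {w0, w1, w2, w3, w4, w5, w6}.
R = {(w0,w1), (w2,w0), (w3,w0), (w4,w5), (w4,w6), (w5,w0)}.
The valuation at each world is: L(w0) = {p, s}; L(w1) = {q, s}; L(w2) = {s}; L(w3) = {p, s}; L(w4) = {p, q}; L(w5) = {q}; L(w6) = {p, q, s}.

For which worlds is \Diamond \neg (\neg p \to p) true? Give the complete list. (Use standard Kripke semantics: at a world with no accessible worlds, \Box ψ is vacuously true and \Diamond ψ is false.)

Let φ = \Diamond \neg (\neg p \to p). Evaluate φ at each world:
  w0 (successors {w1}): φ is true.
  w1 (successors ∅): φ is false.
  w2 (successors {w0}): φ is false.
  w3 (successors {w0}): φ is false.
  w4 (successors {w5, w6}): φ is true.
  w5 (successors {w0}): φ is false.
  w6 (successors ∅): φ is false.
For instance, at w5:
  At w5: \Diamond \neg (\neg p \to p) requires \neg (\neg p \to p) at some successor in {w0}.
    At w0: \neg (\neg p \to p) is false.
  So \Diamond \neg (\neg p \to p) is false at w5.
Satisfying worlds: {w0, w4}

w0, w4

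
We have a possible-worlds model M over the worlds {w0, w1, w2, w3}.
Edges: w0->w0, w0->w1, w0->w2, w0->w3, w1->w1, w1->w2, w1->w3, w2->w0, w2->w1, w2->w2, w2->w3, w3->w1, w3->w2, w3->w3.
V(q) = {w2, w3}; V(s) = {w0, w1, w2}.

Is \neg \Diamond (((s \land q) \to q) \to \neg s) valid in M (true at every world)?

No

Let φ = \neg \Diamond (((s \land q) \to q) \to \neg s). Evaluate φ at each world:
  w0 (successors {w0, w1, w2, w3}): φ is false.
  w1 (successors {w1, w2, w3}): φ is false.
  w2 (successors {w0, w1, w2, w3}): φ is false.
  w3 (successors {w1, w2, w3}): φ is false.
Detail at w0 (counterexample):
  At w0: \Diamond (((s \land q) \to q) \to \neg s) is true, so \neg \Diamond (((s \land q) \to q) \to \neg s) is false.
    At w0: \Diamond (((s \land q) \to q) \to \neg s) requires ((s \land q) \to q) \to \neg s at some successor in {w0, w1, w2, w3}.
      ((s \land q) \to q) \to \neg s holds at w3, so \Diamond (((s \land q) \to q) \to \neg s) is true at w0.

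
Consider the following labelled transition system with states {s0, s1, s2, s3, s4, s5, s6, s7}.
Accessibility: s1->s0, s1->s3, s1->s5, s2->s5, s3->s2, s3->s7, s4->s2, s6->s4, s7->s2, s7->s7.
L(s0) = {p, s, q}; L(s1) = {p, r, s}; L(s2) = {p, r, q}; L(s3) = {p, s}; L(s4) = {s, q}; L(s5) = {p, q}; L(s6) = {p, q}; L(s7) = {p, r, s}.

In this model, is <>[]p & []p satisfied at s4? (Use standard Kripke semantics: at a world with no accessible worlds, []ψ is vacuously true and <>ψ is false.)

Yes

At s4: <>[]p is true, []p is true, so <>[]p & []p is true.
  At s4: <>[]p requires []p at some successor in {s2}.
    []p holds at s2, so <>[]p is true at s4.
      At s2: []p requires p at every successor {s5}.
        At s5: p is true.
      So []p is true at s2.
  At s4: []p requires p at every successor {s2}.
    At s2: p is true.
  So []p is true at s4.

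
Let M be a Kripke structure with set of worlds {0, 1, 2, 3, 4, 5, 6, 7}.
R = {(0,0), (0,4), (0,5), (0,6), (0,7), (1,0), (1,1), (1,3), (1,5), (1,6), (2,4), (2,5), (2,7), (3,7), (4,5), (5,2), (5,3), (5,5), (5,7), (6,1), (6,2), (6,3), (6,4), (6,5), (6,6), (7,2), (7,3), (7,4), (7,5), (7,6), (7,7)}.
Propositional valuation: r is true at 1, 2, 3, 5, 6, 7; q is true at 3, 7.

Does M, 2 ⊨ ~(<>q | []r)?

No

Recall that []ψ holds at a world iff ψ holds at every accessible world, and <>ψ holds iff ψ holds at some accessible world.
At 2: <>q | []r is true, so ~(<>q | []r) is false.
  At 2: <>q is true, []r is false, so <>q | []r is true.
    At 2: <>q requires q at some successor in {4, 5, 7}.
      q holds at 7, so <>q is true at 2.
    At 2: []r requires r at every successor {4, 5, 7}.
      r fails at 4, so []r is false at 2.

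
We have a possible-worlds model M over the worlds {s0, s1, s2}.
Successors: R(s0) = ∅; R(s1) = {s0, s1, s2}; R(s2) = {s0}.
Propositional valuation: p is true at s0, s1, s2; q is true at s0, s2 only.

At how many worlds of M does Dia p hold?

2

Let φ = Dia p. Evaluate φ at each world:
  s0 (successors ∅): φ is false.
  s1 (successors {s0, s1, s2}): φ is true.
  s2 (successors {s0}): φ is true.
For instance, at s1:
  At s1: Dia p requires p at some successor in {s0, s1, s2}.
    p holds at s0, so Dia p is true at s1.
Satisfying worlds: {s1, s2}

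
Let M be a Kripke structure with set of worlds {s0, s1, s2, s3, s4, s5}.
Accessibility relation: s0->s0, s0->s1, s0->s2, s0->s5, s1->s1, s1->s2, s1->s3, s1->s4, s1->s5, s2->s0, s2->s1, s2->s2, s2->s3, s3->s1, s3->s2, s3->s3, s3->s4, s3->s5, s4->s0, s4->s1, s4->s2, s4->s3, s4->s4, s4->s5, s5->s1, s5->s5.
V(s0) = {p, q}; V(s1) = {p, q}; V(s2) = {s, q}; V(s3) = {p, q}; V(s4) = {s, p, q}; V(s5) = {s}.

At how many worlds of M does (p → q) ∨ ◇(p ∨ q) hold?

Let φ = (p → q) ∨ ◇(p ∨ q). Evaluate φ at each world:
  s0 (successors {s0, s1, s2, s5}): φ is true.
  s1 (successors {s1, s2, s3, s4, s5}): φ is true.
  s2 (successors {s0, s1, s2, s3}): φ is true.
  s3 (successors {s1, s2, s3, s4, s5}): φ is true.
  s4 (successors {s0, s1, s2, s3, s4, s5}): φ is true.
  s5 (successors {s1, s5}): φ is true.
For instance, at s2:
  At s2: p → q is true, ◇(p ∨ q) is true, so (p → q) ∨ ◇(p ∨ q) is true.
    At s2: ◇(p ∨ q) requires p ∨ q at some successor in {s0, s1, s2, s3}.
      p ∨ q holds at s0, so ◇(p ∨ q) is true at s2.
Satisfying worlds: {s0, s1, s2, s3, s4, s5}

6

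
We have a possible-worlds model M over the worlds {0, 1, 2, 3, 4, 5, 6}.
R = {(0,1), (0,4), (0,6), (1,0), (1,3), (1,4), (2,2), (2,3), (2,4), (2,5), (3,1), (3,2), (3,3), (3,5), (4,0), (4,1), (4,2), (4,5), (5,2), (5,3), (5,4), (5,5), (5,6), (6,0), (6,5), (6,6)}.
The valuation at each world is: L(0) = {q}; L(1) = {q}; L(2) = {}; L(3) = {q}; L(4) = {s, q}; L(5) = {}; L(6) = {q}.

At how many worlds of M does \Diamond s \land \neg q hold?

2

Let φ = \Diamond s \land \neg q. Evaluate φ at each world:
  0 (successors {1, 4, 6}): φ is false.
  1 (successors {0, 3, 4}): φ is false.
  2 (successors {2, 3, 4, 5}): φ is true.
  3 (successors {1, 2, 3, 5}): φ is false.
  4 (successors {0, 1, 2, 5}): φ is false.
  5 (successors {2, 3, 4, 5, 6}): φ is true.
  6 (successors {0, 5, 6}): φ is false.
For instance, at 0:
  At 0: \Diamond s is true, \neg q is false, so \Diamond s \land \neg q is false.
    At 0: \Diamond s requires s at some successor in {1, 4, 6}.
      s holds at 4, so \Diamond s is true at 0.
Satisfying worlds: {2, 5}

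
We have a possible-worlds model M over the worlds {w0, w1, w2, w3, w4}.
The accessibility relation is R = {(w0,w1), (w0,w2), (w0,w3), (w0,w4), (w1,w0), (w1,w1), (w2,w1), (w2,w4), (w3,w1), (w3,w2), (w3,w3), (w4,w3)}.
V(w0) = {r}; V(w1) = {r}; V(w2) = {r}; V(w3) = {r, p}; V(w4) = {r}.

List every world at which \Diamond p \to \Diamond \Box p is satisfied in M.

Let φ = \Diamond p \to \Diamond \Box p. Evaluate φ at each world:
  w0 (successors {w1, w2, w3, w4}): φ is true.
  w1 (successors {w0, w1}): φ is true.
  w2 (successors {w1, w4}): φ is true.
  w3 (successors {w1, w2, w3}): φ is false.
  w4 (successors {w3}): φ is false.
For instance, at w1:
  At w1: \Diamond p is false, \Diamond \Box p is false, so \Diamond p \to \Diamond \Box p is true.
    At w1: \Diamond p requires p at some successor in {w0, w1}.
      At w0: p is false.
      At w1: p is false.
    So \Diamond p is false at w1.
    At w1: \Diamond \Box p requires \Box p at some successor in {w0, w1}.
      At w0: \Box p is false.
      At w1: \Box p is false.
    So \Diamond \Box p is false at w1.
Satisfying worlds: {w0, w1, w2}

w0, w1, w2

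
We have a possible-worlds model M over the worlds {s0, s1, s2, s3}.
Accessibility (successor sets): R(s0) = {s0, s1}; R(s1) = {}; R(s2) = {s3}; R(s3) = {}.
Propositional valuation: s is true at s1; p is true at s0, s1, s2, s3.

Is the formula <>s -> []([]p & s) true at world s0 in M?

At s0: <>s is true, []([]p & s) is false, so <>s -> []([]p & s) is false.
  At s0: <>s requires s at some successor in {s0, s1}.
    s holds at s1, so <>s is true at s0.
  At s0: []([]p & s) requires []p & s at every successor {s0, s1}.
    []p & s fails at s0, so []([]p & s) is false at s0.
      At s0: []p is true, s is false, so []p & s is false.

No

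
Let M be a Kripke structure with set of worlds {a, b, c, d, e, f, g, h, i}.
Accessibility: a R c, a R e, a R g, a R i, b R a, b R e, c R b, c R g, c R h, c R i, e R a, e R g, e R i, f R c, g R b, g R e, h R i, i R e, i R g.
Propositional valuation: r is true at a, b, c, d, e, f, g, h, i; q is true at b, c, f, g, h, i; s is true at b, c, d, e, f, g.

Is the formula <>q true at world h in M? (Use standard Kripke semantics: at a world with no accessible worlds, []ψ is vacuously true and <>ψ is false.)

At h: <>q requires q at some successor in {i}.
  q holds at i, so <>q is true at h.

Yes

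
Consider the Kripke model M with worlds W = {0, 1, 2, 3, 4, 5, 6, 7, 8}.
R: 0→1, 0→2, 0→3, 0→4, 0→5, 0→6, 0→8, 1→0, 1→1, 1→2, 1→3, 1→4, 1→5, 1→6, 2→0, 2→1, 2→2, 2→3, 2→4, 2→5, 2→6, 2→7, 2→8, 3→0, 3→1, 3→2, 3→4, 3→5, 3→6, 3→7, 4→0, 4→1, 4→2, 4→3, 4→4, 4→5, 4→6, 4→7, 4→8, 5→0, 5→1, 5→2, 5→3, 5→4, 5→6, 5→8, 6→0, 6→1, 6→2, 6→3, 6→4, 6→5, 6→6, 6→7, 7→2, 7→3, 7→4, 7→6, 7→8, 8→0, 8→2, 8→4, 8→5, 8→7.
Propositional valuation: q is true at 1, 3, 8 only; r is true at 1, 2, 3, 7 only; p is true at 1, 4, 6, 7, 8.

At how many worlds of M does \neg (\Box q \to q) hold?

Recall that \Box ψ holds at a world iff ψ holds at every accessible world, and \Diamond ψ holds iff ψ holds at some accessible world.
Let φ = \neg (\Box q \to q). Evaluate φ at each world:
  0 (successors {1, 2, 3, 4, 5, 6, 8}): φ is false.
  1 (successors {0, 1, 2, 3, 4, 5, 6}): φ is false.
  2 (successors {0, 1, 2, 3, 4, 5, 6, 7, 8}): φ is false.
  3 (successors {0, 1, 2, 4, 5, 6, 7}): φ is false.
  4 (successors {0, 1, 2, 3, 4, 5, 6, 7, 8}): φ is false.
  5 (successors {0, 1, 2, 3, 4, 6, 8}): φ is false.
  6 (successors {0, 1, 2, 3, 4, 5, 6, 7}): φ is false.
  7 (successors {2, 3, 4, 6, 8}): φ is false.
  8 (successors {0, 2, 4, 5, 7}): φ is false.
For instance, at 8:
  At 8: \Box q \to q is true, so \neg (\Box q \to q) is false.
    At 8: \Box q is false, q is true, so \Box q \to q is true.
      At 8: \Box q requires q at every successor {0, 2, 4, 5, 7}.
        q fails at 0, so \Box q is false at 8.
Satisfying worlds: none.

0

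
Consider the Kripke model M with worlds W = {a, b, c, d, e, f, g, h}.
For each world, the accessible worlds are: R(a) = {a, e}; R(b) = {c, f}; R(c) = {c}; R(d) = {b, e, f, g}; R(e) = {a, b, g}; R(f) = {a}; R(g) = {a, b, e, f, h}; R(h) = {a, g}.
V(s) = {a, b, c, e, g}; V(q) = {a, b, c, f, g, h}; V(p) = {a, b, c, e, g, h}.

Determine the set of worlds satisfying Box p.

a, c, e, f, h

Recall that Box ψ holds at a world iff ψ holds at every accessible world, and Dia ψ holds iff ψ holds at some accessible world.
Let φ = Box p. Evaluate φ at each world:
  a (successors {a, e}): φ is true.
  b (successors {c, f}): φ is false.
  c (successors {c}): φ is true.
  d (successors {b, e, f, g}): φ is false.
  e (successors {a, b, g}): φ is true.
  f (successors {a}): φ is true.
  g (successors {a, b, e, f, h}): φ is false.
  h (successors {a, g}): φ is true.
For instance, at a:
  At a: Box p requires p at every successor {a, e}.
    At a: p is true.
    At e: p is true.
  So Box p is true at a.
Satisfying worlds: {a, c, e, f, h}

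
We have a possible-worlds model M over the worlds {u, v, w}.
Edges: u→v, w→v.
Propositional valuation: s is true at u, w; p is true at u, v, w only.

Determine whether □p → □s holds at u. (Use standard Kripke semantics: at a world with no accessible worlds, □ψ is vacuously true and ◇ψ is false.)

No

At u: □p is true, □s is false, so □p → □s is false.
  At u: □p requires p at every successor {v}.
    At v: p is true.
  So □p is true at u.
  At u: □s requires s at every successor {v}.
    s fails at v, so □s is false at u.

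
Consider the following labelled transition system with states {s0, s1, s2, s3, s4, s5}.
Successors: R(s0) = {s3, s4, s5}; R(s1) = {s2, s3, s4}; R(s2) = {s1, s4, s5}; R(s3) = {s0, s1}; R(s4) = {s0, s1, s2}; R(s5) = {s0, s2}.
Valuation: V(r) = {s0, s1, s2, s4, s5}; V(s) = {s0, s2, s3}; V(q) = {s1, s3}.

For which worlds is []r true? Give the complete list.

s2, s3, s4, s5

Recall that []ψ holds at a world iff ψ holds at every accessible world, and <>ψ holds iff ψ holds at some accessible world.
Let φ = []r. Evaluate φ at each world:
  s0 (successors {s3, s4, s5}): φ is false.
  s1 (successors {s2, s3, s4}): φ is false.
  s2 (successors {s1, s4, s5}): φ is true.
  s3 (successors {s0, s1}): φ is true.
  s4 (successors {s0, s1, s2}): φ is true.
  s5 (successors {s0, s2}): φ is true.
For instance, at s5:
  At s5: []r requires r at every successor {s0, s2}.
    At s0: r is true.
    At s2: r is true.
  So []r is true at s5.
Satisfying worlds: {s2, s3, s4, s5}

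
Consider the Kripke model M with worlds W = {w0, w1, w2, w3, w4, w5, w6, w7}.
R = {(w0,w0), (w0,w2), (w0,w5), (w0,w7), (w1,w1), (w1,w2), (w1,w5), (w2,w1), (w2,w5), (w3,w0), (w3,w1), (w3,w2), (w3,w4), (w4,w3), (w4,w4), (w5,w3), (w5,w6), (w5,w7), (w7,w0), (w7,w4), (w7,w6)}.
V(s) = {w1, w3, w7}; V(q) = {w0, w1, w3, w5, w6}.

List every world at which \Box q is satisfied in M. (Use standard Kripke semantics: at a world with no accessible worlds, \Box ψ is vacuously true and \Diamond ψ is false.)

Let φ = \Box q. Evaluate φ at each world:
  w0 (successors {w0, w2, w5, w7}): φ is false.
  w1 (successors {w1, w2, w5}): φ is false.
  w2 (successors {w1, w5}): φ is true.
  w3 (successors {w0, w1, w2, w4}): φ is false.
  w4 (successors {w3, w4}): φ is false.
  w5 (successors {w3, w6, w7}): φ is false.
  w6 (successors ∅): φ is true.
  w7 (successors {w0, w4, w6}): φ is false.
For instance, at w2:
  At w2: \Box q requires q at every successor {w1, w5}.
    At w1: q is true.
    At w5: q is true.
  So \Box q is true at w2.
Satisfying worlds: {w2, w6}

w2, w6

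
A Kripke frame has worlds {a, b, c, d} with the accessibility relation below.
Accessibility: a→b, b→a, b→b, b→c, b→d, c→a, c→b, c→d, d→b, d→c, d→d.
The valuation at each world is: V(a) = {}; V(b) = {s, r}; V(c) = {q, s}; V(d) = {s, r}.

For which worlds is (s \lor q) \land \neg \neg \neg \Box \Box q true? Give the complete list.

b, c, d

Recall that \Box ψ holds at a world iff ψ holds at every accessible world, and \Diamond ψ holds iff ψ holds at some accessible world.
Let φ = (s \lor q) \land \neg \neg \neg \Box \Box q. Evaluate φ at each world:
  a (successors {b}): φ is false.
  b (successors {a, b, c, d}): φ is true.
  c (successors {a, b, d}): φ is true.
  d (successors {b, c, d}): φ is true.
For instance, at a:
  At a: s \lor q is false, \neg \neg \neg \Box \Box q is true, so (s \lor q) \land \neg \neg \neg \Box \Box q is false.
    At a: \neg \neg \Box \Box q is false, so \neg \neg \neg \Box \Box q is true.
      At a: \neg \Box \Box q is true, so \neg \neg \Box \Box q is false.
Satisfying worlds: {b, c, d}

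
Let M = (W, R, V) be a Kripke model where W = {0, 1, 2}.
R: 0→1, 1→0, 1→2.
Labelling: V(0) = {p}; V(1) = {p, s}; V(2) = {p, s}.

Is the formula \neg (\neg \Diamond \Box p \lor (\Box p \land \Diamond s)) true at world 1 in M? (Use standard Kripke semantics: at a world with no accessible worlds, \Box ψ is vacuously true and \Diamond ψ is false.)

At 1: \neg \Diamond \Box p \lor (\Box p \land \Diamond s) is true, so \neg (\neg \Diamond \Box p \lor (\Box p \land \Diamond s)) is false.
  At 1: \neg \Diamond \Box p is false, \Box p \land \Diamond s is true, so \neg \Diamond \Box p \lor (\Box p \land \Diamond s) is true.
    At 1: \Diamond \Box p is true, so \neg \Diamond \Box p is false.
      At 1: \Diamond \Box p requires \Box p at some successor in {0, 2}.
        \Box p holds at 0, so \Diamond \Box p is true at 1.
    At 1: \Box p is true, \Diamond s is true, so \Box p \land \Diamond s is true.
      At 1: \Box p requires p at every successor {0, 2}.
        At 0: p is true.
        At 2: p is true.
      So \Box p is true at 1.
      At 1: \Diamond s requires s at some successor in {0, 2}.
        s holds at 2, so \Diamond s is true at 1.

No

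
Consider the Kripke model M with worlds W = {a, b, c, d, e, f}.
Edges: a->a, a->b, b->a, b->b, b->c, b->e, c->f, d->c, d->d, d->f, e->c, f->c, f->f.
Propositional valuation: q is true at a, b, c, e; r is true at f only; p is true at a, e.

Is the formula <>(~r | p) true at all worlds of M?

Let φ = <>(~r | p). Evaluate φ at each world:
  a (successors {a, b}): φ is true.
  b (successors {a, b, c, e}): φ is true.
  c (successors {f}): φ is false.
  d (successors {c, d, f}): φ is true.
  e (successors {c}): φ is true.
  f (successors {c, f}): φ is true.
Detail at c (counterexample):
  At c: <>(~r | p) requires ~r | p at some successor in {f}.
    At f: ~r | p is false.
  So <>(~r | p) is false at c.

No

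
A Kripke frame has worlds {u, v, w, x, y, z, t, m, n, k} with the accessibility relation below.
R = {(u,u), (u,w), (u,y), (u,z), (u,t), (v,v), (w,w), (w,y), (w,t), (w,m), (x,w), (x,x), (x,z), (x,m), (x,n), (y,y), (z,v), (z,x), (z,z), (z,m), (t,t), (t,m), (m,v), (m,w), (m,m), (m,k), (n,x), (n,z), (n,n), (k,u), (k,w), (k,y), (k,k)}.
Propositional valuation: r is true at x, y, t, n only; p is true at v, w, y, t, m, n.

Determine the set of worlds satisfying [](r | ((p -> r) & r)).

y

Let φ = [](r | ((p -> r) & r)). Evaluate φ at each world:
  u (successors {u, w, y, z, t}): φ is false.
  v (successors {v}): φ is false.
  w (successors {w, y, t, m}): φ is false.
  x (successors {w, x, z, m, n}): φ is false.
  y (successors {y}): φ is true.
  z (successors {v, x, z, m}): φ is false.
  t (successors {t, m}): φ is false.
  m (successors {v, w, m, k}): φ is false.
  n (successors {x, z, n}): φ is false.
  k (successors {u, w, y, k}): φ is false.
For instance, at n:
  At n: [](r | ((p -> r) & r)) requires r | ((p -> r) & r) at every successor {x, z, n}.
    r | ((p -> r) & r) fails at z, so [](r | ((p -> r) & r)) is false at n.
Satisfying worlds: {y}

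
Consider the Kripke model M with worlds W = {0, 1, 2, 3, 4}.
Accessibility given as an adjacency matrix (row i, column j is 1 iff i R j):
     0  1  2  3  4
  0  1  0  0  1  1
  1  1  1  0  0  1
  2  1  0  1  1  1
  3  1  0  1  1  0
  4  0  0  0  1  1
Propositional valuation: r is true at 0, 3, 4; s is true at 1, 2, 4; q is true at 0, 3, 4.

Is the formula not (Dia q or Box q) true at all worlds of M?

Let φ = not (Dia q or Box q). Evaluate φ at each world:
  0 (successors {0, 3, 4}): φ is false.
  1 (successors {0, 1, 4}): φ is false.
  2 (successors {0, 2, 3, 4}): φ is false.
  3 (successors {0, 2, 3}): φ is false.
  4 (successors {3, 4}): φ is false.
Detail at 0 (counterexample):
  At 0: Dia q or Box q is true, so not (Dia q or Box q) is false.
    At 0: Dia q is true, Box q is true, so Dia q or Box q is true.
      At 0: Dia q requires q at some successor in {0, 3, 4}.
        q holds at 0, so Dia q is true at 0.
      At 0: Box q requires q at every successor {0, 3, 4}.
        At 0: q is true.
        At 3: q is true.
        At 4: q is true.
      So Box q is true at 0.

No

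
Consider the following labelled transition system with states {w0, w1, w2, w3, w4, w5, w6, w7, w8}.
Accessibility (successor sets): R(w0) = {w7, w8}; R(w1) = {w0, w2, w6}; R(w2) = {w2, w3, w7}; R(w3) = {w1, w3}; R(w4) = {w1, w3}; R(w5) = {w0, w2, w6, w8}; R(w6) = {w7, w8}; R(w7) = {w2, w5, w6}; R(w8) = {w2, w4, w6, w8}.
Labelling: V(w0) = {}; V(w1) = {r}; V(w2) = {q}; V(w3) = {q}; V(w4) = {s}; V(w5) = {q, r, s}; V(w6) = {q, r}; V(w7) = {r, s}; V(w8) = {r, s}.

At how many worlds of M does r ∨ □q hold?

Let φ = r ∨ □q. Evaluate φ at each world:
  w0 (successors {w7, w8}): φ is false.
  w1 (successors {w0, w2, w6}): φ is true.
  w2 (successors {w2, w3, w7}): φ is false.
  w3 (successors {w1, w3}): φ is false.
  w4 (successors {w1, w3}): φ is false.
  w5 (successors {w0, w2, w6, w8}): φ is true.
  w6 (successors {w7, w8}): φ is true.
  w7 (successors {w2, w5, w6}): φ is true.
  w8 (successors {w2, w4, w6, w8}): φ is true.
For instance, at w6:
  At w6: r is true, □q is false, so r ∨ □q is true.
    At w6: □q requires q at every successor {w7, w8}.
      q fails at w7, so □q is false at w6.
Satisfying worlds: {w1, w5, w6, w7, w8}

5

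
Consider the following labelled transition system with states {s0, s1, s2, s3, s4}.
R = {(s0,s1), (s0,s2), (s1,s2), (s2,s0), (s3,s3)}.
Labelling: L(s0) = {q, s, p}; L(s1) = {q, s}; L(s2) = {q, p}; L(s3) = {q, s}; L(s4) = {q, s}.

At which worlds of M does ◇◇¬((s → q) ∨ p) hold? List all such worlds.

none

Let φ = ◇◇¬((s → q) ∨ p). Evaluate φ at each world:
  s0 (successors {s1, s2}): φ is false.
  s1 (successors {s2}): φ is false.
  s2 (successors {s0}): φ is false.
  s3 (successors {s3}): φ is false.
  s4 (successors ∅): φ is false.
For instance, at s2:
  At s2: ◇◇¬((s → q) ∨ p) requires ◇¬((s → q) ∨ p) at some successor in {s0}.
    At s0: ◇¬((s → q) ∨ p) is false.
  So ◇◇¬((s → q) ∨ p) is false at s2.
Satisfying worlds: none.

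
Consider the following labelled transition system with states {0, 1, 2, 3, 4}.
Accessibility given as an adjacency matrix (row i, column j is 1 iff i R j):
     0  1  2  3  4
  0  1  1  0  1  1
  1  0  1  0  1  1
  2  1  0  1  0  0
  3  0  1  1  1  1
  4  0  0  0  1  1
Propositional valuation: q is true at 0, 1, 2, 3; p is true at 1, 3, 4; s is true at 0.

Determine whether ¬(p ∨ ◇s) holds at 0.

No

At 0: p ∨ ◇s is true, so ¬(p ∨ ◇s) is false.
  At 0: p is false, ◇s is true, so p ∨ ◇s is true.
    At 0: ◇s requires s at some successor in {0, 1, 3, 4}.
      s holds at 0, so ◇s is true at 0.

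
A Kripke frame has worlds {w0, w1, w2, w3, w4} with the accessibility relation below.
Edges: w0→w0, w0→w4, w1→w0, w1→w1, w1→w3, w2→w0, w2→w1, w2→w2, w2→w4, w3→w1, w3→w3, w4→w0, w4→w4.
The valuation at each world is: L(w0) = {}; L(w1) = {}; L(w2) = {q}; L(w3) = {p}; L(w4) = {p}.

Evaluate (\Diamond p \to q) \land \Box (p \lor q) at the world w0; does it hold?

At w0: \Diamond p \to q is false, \Box (p \lor q) is false, so (\Diamond p \to q) \land \Box (p \lor q) is false.
  At w0: \Diamond p is true, q is false, so \Diamond p \to q is false.
    At w0: \Diamond p requires p at some successor in {w0, w4}.
      p holds at w4, so \Diamond p is true at w0.
  At w0: \Box (p \lor q) requires p \lor q at every successor {w0, w4}.
    p \lor q fails at w0, so \Box (p \lor q) is false at w0.

No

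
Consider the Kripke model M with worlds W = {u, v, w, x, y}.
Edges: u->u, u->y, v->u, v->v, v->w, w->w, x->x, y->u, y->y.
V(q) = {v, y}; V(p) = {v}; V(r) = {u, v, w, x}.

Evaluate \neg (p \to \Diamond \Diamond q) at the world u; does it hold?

At u: p \to \Diamond \Diamond q is true, so \neg (p \to \Diamond \Diamond q) is false.
  At u: p is false, \Diamond \Diamond q is true, so p \to \Diamond \Diamond q is true.
    At u: \Diamond \Diamond q requires \Diamond q at some successor in {u, y}.
      \Diamond q holds at u, so \Diamond \Diamond q is true at u.

No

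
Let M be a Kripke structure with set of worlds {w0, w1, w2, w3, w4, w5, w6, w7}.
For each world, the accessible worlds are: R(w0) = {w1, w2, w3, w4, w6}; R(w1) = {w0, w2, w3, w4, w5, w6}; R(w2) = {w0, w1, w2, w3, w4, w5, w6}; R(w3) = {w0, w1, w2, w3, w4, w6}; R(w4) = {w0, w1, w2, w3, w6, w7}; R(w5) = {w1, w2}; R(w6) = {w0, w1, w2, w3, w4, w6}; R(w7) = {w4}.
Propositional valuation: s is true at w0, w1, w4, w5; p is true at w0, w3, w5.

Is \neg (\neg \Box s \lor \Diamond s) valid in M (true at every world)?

Recall that \Box ψ holds at a world iff ψ holds at every accessible world, and \Diamond ψ holds iff ψ holds at some accessible world.
Let φ = \neg (\neg \Box s \lor \Diamond s). Evaluate φ at each world:
  w0 (successors {w1, w2, w3, w4, w6}): φ is false.
  w1 (successors {w0, w2, w3, w4, w5, w6}): φ is false.
  w2 (successors {w0, w1, w2, w3, w4, w5, w6}): φ is false.
  w3 (successors {w0, w1, w2, w3, w4, w6}): φ is false.
  w4 (successors {w0, w1, w2, w3, w6, w7}): φ is false.
  w5 (successors {w1, w2}): φ is false.
  w6 (successors {w0, w1, w2, w3, w4, w6}): φ is false.
  w7 (successors {w4}): φ is false.
Detail at w0 (counterexample):
  At w0: \neg \Box s \lor \Diamond s is true, so \neg (\neg \Box s \lor \Diamond s) is false.
    At w0: \neg \Box s is true, \Diamond s is true, so \neg \Box s \lor \Diamond s is true.
      At w0: \Box s is false, so \neg \Box s is true.
      At w0: \Diamond s requires s at some successor in {w1, w2, w3, w4, w6}.
        s holds at w1, so \Diamond s is true at w0.

No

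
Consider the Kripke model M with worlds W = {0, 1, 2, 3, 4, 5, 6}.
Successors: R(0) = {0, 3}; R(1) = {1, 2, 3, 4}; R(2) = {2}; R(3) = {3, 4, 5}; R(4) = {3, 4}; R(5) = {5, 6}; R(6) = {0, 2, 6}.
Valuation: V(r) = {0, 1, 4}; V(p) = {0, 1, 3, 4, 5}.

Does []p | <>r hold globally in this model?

Let φ = []p | <>r. Evaluate φ at each world:
  0 (successors {0, 3}): φ is true.
  1 (successors {1, 2, 3, 4}): φ is true.
  2 (successors {2}): φ is false.
  3 (successors {3, 4, 5}): φ is true.
  4 (successors {3, 4}): φ is true.
  5 (successors {5, 6}): φ is false.
  6 (successors {0, 2, 6}): φ is true.
Detail at 2 (counterexample):
  At 2: []p is false, <>r is false, so []p | <>r is false.
    At 2: []p requires p at every successor {2}.
      p fails at 2, so []p is false at 2.
    At 2: <>r requires r at some successor in {2}.
      At 2: r is false.
    So <>r is false at 2.

No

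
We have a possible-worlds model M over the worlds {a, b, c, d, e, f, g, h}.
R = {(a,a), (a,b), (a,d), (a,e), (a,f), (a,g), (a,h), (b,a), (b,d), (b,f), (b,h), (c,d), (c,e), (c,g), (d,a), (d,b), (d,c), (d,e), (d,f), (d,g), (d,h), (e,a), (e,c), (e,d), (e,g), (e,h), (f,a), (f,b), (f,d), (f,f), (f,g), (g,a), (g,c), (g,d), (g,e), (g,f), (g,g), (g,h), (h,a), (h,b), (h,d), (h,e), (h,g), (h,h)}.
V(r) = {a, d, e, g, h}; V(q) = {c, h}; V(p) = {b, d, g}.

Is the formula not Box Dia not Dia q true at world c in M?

At c: Box Dia not Dia q is true, so not Box Dia not Dia q is false.
  At c: Box Dia not Dia q requires Dia not Dia q at every successor {d, e, g}.
      At d: Dia not Dia q requires not Dia q at some successor in {a, b, c, e, f, g, h}.
        not Dia q holds at c, so Dia not Dia q is true at d.
      At e: Dia not Dia q requires not Dia q at some successor in {a, c, d, g, h}.
        not Dia q holds at c, so Dia not Dia q is true at e.
      At g: Dia not Dia q requires not Dia q at some successor in {a, c, d, e, f, g, h}.
        not Dia q holds at c, so Dia not Dia q is true at g.
  So Box Dia not Dia q is true at c.

No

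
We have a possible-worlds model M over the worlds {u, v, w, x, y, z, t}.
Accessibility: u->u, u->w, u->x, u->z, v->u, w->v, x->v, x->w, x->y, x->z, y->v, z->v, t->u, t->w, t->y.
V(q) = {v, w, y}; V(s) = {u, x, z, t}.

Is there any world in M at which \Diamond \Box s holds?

Let φ = \Diamond \Box s. Evaluate φ at each world:
  u (successors {u, w, x, z}): φ is false.
  v (successors {u}): φ is false.
  w (successors {v}): φ is true.
  x (successors {v, w, y, z}): φ is true.
  y (successors {v}): φ is true.
  z (successors {v}): φ is true.
  t (successors {u, w, y}): φ is false.
Detail at w (witness):
  At w: \Diamond \Box s requires \Box s at some successor in {v}.
    \Box s holds at v, so \Diamond \Box s is true at w.
      At v: \Box s requires s at every successor {u}.
        At u: s is true.
      So \Box s is true at v.

Yes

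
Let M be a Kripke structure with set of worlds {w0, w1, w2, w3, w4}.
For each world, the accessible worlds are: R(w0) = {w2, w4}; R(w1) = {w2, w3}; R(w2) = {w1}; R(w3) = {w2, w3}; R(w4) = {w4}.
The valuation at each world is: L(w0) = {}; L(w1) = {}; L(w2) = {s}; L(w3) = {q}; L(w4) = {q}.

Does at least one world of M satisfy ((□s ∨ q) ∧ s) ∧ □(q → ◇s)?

No

Let φ = ((□s ∨ q) ∧ s) ∧ □(q → ◇s). Evaluate φ at each world:
  w0 (successors {w2, w4}): φ is false.
  w1 (successors {w2, w3}): φ is false.
  w2 (successors {w1}): φ is false.
  w3 (successors {w2, w3}): φ is false.
  w4 (successors {w4}): φ is false.
For instance, at w3:
  At w3: (□s ∨ q) ∧ s is false, □(q → ◇s) is true, so ((□s ∨ q) ∧ s) ∧ □(q → ◇s) is false.
    At w3: □s ∨ q is true, s is false, so (□s ∨ q) ∧ s is false.
      At w3: □s is false, q is true, so □s ∨ q is true.
    At w3: □(q → ◇s) requires q → ◇s at every successor {w2, w3}.
      At w2: q → ◇s is true.
      At w3: q → ◇s is true.
    So □(q → ◇s) is true at w3.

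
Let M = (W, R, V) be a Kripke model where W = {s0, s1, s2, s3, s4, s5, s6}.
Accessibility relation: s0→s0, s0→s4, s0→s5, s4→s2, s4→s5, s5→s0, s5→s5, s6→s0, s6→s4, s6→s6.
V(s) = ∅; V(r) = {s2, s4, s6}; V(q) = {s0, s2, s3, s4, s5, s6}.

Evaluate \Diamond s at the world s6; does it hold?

At s6: \Diamond s requires s at some successor in {s0, s4, s6}.
  At s0: s is false.
  At s4: s is false.
  At s6: s is false.
So \Diamond s is false at s6.

No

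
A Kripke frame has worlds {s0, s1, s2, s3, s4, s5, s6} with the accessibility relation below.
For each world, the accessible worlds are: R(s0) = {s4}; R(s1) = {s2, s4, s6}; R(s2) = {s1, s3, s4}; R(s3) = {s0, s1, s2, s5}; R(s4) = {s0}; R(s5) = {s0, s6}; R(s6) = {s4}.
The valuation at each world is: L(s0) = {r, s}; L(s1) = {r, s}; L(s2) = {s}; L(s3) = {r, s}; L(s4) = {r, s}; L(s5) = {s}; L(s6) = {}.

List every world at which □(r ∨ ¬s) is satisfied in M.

Let φ = □(r ∨ ¬s). Evaluate φ at each world:
  s0 (successors {s4}): φ is true.
  s1 (successors {s2, s4, s6}): φ is false.
  s2 (successors {s1, s3, s4}): φ is true.
  s3 (successors {s0, s1, s2, s5}): φ is false.
  s4 (successors {s0}): φ is true.
  s5 (successors {s0, s6}): φ is true.
  s6 (successors {s4}): φ is true.
For instance, at s3:
  At s3: □(r ∨ ¬s) requires r ∨ ¬s at every successor {s0, s1, s2, s5}.
    r ∨ ¬s fails at s2, so □(r ∨ ¬s) is false at s3.
Satisfying worlds: {s0, s2, s4, s5, s6}

s0, s2, s4, s5, s6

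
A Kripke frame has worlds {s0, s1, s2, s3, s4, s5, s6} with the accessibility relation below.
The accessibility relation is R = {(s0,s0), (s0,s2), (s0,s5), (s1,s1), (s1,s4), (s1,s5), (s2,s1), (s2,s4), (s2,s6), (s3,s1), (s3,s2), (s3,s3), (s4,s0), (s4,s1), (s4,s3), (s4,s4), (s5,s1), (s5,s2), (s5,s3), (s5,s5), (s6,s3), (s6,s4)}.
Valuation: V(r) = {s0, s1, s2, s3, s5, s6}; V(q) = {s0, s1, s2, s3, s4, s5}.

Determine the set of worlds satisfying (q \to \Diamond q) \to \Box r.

s0, s3, s5

Let φ = (q \to \Diamond q) \to \Box r. Evaluate φ at each world:
  s0 (successors {s0, s2, s5}): φ is true.
  s1 (successors {s1, s4, s5}): φ is false.
  s2 (successors {s1, s4, s6}): φ is false.
  s3 (successors {s1, s2, s3}): φ is true.
  s4 (successors {s0, s1, s3, s4}): φ is false.
  s5 (successors {s1, s2, s3, s5}): φ is true.
  s6 (successors {s3, s4}): φ is false.
For instance, at s4:
  At s4: q \to \Diamond q is true, \Box r is false, so (q \to \Diamond q) \to \Box r is false.
    At s4: q is true, \Diamond q is true, so q \to \Diamond q is true.
      At s4: \Diamond q requires q at some successor in {s0, s1, s3, s4}.
        q holds at s0, so \Diamond q is true at s4.
    At s4: \Box r requires r at every successor {s0, s1, s3, s4}.
      r fails at s4, so \Box r is false at s4.
Satisfying worlds: {s0, s3, s5}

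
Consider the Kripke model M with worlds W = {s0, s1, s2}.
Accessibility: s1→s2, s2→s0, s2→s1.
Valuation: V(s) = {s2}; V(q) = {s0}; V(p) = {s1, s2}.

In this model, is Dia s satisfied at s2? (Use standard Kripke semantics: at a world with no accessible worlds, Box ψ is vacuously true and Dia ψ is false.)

At s2: Dia s requires s at some successor in {s0, s1}.
  At s0: s is false.
  At s1: s is false.
So Dia s is false at s2.

No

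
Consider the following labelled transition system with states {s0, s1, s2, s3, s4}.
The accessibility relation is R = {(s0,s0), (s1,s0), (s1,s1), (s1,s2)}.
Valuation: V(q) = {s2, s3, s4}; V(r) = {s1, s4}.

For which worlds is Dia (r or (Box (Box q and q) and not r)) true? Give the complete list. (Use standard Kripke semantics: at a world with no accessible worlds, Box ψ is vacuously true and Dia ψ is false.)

Let φ = Dia (r or (Box (Box q and q) and not r)). Evaluate φ at each world:
  s0 (successors {s0}): φ is false.
  s1 (successors {s0, s1, s2}): φ is true.
  s2 (successors ∅): φ is false.
  s3 (successors ∅): φ is false.
  s4 (successors ∅): φ is false.
For instance, at s0:
  At s0: Dia (r or (Box (Box q and q) and not r)) requires r or (Box (Box q and q) and not r) at some successor in {s0}.
    At s0: r or (Box (Box q and q) and not r) is false.
  So Dia (r or (Box (Box q and q) and not r)) is false at s0.
Satisfying worlds: {s1}

s1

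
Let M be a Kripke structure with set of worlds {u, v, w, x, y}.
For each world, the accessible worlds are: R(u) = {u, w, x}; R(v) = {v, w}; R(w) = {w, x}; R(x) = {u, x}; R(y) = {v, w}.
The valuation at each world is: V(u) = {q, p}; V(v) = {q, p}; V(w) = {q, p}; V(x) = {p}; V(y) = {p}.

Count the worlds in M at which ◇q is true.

Let φ = ◇q. Evaluate φ at each world:
  u (successors {u, w, x}): φ is true.
  v (successors {v, w}): φ is true.
  w (successors {w, x}): φ is true.
  x (successors {u, x}): φ is true.
  y (successors {v, w}): φ is true.
For instance, at u:
  At u: ◇q requires q at some successor in {u, w, x}.
    q holds at u, so ◇q is true at u.
Satisfying worlds: {u, v, w, x, y}

5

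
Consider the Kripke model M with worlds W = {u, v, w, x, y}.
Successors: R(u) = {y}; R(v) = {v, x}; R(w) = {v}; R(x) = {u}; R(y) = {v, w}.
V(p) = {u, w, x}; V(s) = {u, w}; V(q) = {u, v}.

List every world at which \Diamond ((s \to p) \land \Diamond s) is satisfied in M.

u, v

Let φ = \Diamond ((s \to p) \land \Diamond s). Evaluate φ at each world:
  u (successors {y}): φ is true.
  v (successors {v, x}): φ is true.
  w (successors {v}): φ is false.
  x (successors {u}): φ is false.
  y (successors {v, w}): φ is false.
For instance, at v:
  At v: \Diamond ((s \to p) \land \Diamond s) requires (s \to p) \land \Diamond s at some successor in {v, x}.
    (s \to p) \land \Diamond s holds at x, so \Diamond ((s \to p) \land \Diamond s) is true at v.
      At x: s \to p is true, \Diamond s is true, so (s \to p) \land \Diamond s is true.
Satisfying worlds: {u, v}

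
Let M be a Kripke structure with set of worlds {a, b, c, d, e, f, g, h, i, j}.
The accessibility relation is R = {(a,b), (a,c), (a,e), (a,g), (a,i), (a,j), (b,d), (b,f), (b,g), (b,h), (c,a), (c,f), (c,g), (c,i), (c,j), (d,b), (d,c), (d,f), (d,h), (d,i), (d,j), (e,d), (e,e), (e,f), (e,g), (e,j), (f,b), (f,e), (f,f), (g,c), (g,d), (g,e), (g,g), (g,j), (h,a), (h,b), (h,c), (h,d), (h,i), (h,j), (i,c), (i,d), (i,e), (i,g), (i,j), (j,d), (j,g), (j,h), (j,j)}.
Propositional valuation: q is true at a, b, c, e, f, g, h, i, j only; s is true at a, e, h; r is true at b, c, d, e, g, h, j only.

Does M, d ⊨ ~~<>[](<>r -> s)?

No

Recall that []ψ holds at a world iff ψ holds at every accessible world, and <>ψ holds iff ψ holds at some accessible world.
At d: ~<>[](<>r -> s) is true, so ~~<>[](<>r -> s) is false.
  At d: <>[](<>r -> s) is false, so ~<>[](<>r -> s) is true.
    At d: <>[](<>r -> s) requires [](<>r -> s) at some successor in {b, c, f, h, i, j}.
      At b: [](<>r -> s) is false.
      At c: [](<>r -> s) is false.
      At f: [](<>r -> s) is false.
      At h: [](<>r -> s) is false.
      At i: [](<>r -> s) is false.
      At j: [](<>r -> s) is false.
    So <>[](<>r -> s) is false at d.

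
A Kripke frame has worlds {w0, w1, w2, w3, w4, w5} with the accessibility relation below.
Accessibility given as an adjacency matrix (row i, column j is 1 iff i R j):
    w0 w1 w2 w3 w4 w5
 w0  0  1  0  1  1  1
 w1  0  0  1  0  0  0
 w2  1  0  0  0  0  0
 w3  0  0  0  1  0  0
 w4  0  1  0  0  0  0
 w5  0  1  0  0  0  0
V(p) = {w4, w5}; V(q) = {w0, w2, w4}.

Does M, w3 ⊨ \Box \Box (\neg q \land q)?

At w3: \Box \Box (\neg q \land q) requires \Box (\neg q \land q) at every successor {w3}.
  \Box (\neg q \land q) fails at w3, so \Box \Box (\neg q \land q) is false at w3.
    At w3: \Box (\neg q \land q) requires \neg q \land q at every successor {w3}.
      \neg q \land q fails at w3, so \Box (\neg q \land q) is false at w3.

No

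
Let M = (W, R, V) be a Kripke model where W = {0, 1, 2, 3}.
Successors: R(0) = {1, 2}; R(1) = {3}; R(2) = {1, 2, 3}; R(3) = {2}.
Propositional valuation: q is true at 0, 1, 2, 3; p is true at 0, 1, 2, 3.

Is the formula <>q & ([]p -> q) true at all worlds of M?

Recall that []ψ holds at a world iff ψ holds at every accessible world, and <>ψ holds iff ψ holds at some accessible world.
Let φ = <>q & ([]p -> q). Evaluate φ at each world:
  0 (successors {1, 2}): φ is true.
  1 (successors {3}): φ is true.
  2 (successors {1, 2, 3}): φ is true.
  3 (successors {2}): φ is true.
For instance, at 1:
  At 1: <>q is true, []p -> q is true, so <>q & ([]p -> q) is true.
    At 1: <>q requires q at some successor in {3}.
      q holds at 3, so <>q is true at 1.
    At 1: []p is true, q is true, so []p -> q is true.
      At 1: []p requires p at every successor {3}.
        At 3: p is true.
      So []p is true at 1.

Yes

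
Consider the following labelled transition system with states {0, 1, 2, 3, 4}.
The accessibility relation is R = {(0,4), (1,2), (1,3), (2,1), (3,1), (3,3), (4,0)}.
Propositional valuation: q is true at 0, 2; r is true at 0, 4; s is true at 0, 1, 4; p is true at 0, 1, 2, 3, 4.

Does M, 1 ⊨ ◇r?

At 1: ◇r requires r at some successor in {2, 3}.
  At 2: r is false.
  At 3: r is false.
So ◇r is false at 1.

No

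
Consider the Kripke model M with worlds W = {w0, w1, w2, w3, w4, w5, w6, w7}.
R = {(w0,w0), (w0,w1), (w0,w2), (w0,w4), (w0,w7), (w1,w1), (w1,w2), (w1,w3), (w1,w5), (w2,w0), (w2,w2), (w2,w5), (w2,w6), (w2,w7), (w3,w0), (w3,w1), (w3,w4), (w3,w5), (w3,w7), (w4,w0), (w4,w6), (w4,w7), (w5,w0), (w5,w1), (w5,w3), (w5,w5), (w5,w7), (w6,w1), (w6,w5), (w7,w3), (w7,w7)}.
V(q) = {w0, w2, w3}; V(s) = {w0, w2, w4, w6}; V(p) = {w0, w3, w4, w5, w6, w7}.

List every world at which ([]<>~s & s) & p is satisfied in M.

w0, w4, w6

Let φ = ([]<>~s & s) & p. Evaluate φ at each world:
  w0 (successors {w0, w1, w2, w4, w7}): φ is true.
  w1 (successors {w1, w2, w3, w5}): φ is false.
  w2 (successors {w0, w2, w5, w6, w7}): φ is false.
  w3 (successors {w0, w1, w4, w5, w7}): φ is false.
  w4 (successors {w0, w6, w7}): φ is true.
  w5 (successors {w0, w1, w3, w5, w7}): φ is false.
  w6 (successors {w1, w5}): φ is true.
  w7 (successors {w3, w7}): φ is false.
For instance, at w1:
  At w1: []<>~s & s is false, p is false, so ([]<>~s & s) & p is false.
    At w1: []<>~s is true, s is false, so []<>~s & s is false.
      At w1: []<>~s requires <>~s at every successor {w1, w2, w3, w5}.
        At w1: <>~s is true.
        At w2: <>~s is true.
        At w3: <>~s is true.
        At w5: <>~s is true.
      So []<>~s is true at w1.
Satisfying worlds: {w0, w4, w6}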